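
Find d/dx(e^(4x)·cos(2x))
Product rule: (fg)' = f'g+fg'
f = e^(4x), f' = 4·e^(4x)
g = cos(2x), g' = -2·sin(2x)

Answer: 4·e^(4x)·cos(2x)-2·e^(4x)·sin(2x)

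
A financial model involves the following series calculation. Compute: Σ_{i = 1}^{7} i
Using formula: Σ i^1 = n(n+1)/2 = 7·8/2 = 28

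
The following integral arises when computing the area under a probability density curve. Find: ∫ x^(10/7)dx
Power rule: ∫ x^(10/7) dx = x^(17/7)/(17/7)+C

Answer: (7/17)·x^(17/7)+C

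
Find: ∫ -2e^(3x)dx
Since d/dx[e^(3x)]=3e^(3x), we get -2/3 e^(3x)+C

Answer: (-2/3)e^(3x)+C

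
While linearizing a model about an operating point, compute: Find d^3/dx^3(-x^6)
Apply power rule 3 times:
d^1: -6x^5
d^2: -30x^4
d^3: -120x^3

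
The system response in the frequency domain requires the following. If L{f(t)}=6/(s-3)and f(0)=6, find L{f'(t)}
L{f'(t)}=s·F(s) - f(0)=6s/(s-3) - 6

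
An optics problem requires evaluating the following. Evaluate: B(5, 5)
B(x,y)=Γ(x)Γ(y)/Γ(x + y)=(x-1)!(y-1)!/(x + y-1)!
B(5,5)=4!·4!/9!=1/630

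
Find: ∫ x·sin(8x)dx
By parts: u=x, dv=sin(8x) dx
du=dx, v=-cos(8x)/8
=-x·cos(8x)/8 + sin(8x)/8² + C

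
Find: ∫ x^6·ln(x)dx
By parts: u = ln(x), dv = x^6 dx
du = 1/x dx, v = x^7/7
= x^7·ln(x)/7 - ∫ x^6/7 dx
= x^7·ln(x)/7 - x^7/49+C

Answer: x^7(ln(x)/7-1/49)+C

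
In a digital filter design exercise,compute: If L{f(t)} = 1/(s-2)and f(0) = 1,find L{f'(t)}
L{f'(t)} = s·F(s) - f(0) = s/(s-2) - 1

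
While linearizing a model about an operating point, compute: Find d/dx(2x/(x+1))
Quotient rule: (f/g)'=(f'g - fg')/g²
f=2x, f'=2
g=x + 1, g'=1

Answer: (2·(x + 1) - 2x)/(x + 1)²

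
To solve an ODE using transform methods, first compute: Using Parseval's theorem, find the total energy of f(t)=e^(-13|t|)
Parseval's theorem: E=integral |f(t)|^2 dt=(1/2pi) integral |F(omega)|^2 domega
E=integral_{-inf}^{inf} e^(-26|t|) dt=2 * integral_0^inf e^(-26t) dt=2/(2 * 13)=1/13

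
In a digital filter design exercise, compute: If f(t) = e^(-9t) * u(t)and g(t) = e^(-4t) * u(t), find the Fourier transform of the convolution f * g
By the convolution theorem: F{f * g}=F(omega) * G(omega)
F(omega)=1/(9+j * omega), G(omega)=1/(4+j * omega)
F{f * g}=1/((9+j * omega)(4+j * omega))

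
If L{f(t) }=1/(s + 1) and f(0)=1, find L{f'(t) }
L{f'(t)}=s·F(s) - f(0)=s/(s + 1) - 1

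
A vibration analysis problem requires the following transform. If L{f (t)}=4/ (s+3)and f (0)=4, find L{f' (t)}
L{f'(t)}=s·F(s) - f(0)=4s/(s + 3) - 4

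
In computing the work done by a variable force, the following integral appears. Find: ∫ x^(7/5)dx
Power rule: ∫ x^(7/5) dx = x^(12/5)/(12/5) + C

Answer: (5/12)·x^(12/5) + C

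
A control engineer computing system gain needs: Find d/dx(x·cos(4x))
Product rule: (fg)'=f'g + fg'
f=x, f'=1
g=cos(4x), g'=-4·sin(4x)

Answer: cos(4x) - 4x·sin(4x)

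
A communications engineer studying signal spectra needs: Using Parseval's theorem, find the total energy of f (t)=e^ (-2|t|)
Parseval's theorem: E=integral |f(t)|^2 dt=(1/2pi) integral |F(omega)|^2 domega
E=integral_{-inf}^{inf} e^(-4|t|) dt=2 * integral_0^inf e^(-4t) dt=2/(2 * 2)=1/2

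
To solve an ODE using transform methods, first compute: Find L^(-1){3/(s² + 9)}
L^(-1){w/(s²+w²)}=sin(wt)
Here w=3

Answer: sin(3t)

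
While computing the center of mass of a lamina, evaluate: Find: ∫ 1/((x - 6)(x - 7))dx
Partial fractions: 1/((x-6)(x-7))=A/(x-6)+B/(x-7)
A=-1, B=1
∫ [-1· 1/(x-6)+1· 1/(x-7)] dx
=(1)[ln|x-7| - ln|x-6|]+C

Answer: ln|(x-7)/(x-6)|+C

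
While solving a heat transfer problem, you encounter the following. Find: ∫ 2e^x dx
Since d/dx[e^x]=+e^x, we get 2e^x+C

Answer: 2e^x+C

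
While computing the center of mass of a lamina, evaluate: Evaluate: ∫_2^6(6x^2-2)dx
Step 1: Find antiderivative F(x)=2x^3-2x
Step 2: F(6) - F(2)=420 - (12)=408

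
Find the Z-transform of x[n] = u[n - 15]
Using the time-shift property: Z{u[n-15]} = z^(-15) * z/(z-1)
= z^(-14)/(z-1)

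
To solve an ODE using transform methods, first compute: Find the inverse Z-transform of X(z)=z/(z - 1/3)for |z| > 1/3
Standard pair: z/(z-a) <-> a^n*u[n] for causal signals
With a=1/3: x[n]=(1/3)^n*u[n]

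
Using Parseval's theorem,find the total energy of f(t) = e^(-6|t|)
Parseval's theorem: E=integral |f(t)|^2 dt=(1/2pi) integral |F(omega)|^2 domega
E=integral_{-inf}^{inf} e^(-12|t|) dt=2*integral_0^inf e^(-12t) dt=2/(2*6)=1/6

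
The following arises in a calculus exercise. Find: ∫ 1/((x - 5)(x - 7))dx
Partial fractions: 1/((x-5)(x-7))=A/(x-5) + B/(x-7)
A=-1/2, B=1/2
∫ [-1/2· 1/(x-5) + 1/2· 1/(x-7)] dx
=(1/2)[ln|x-7| - ln|x-5|] + C

Answer: (1/2)·ln|(x-7)/(x-5)| + C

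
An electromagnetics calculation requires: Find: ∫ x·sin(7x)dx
By parts: u = x, dv = sin(7x) dx
du = dx, v = -cos(7x)/7
= -x·cos(7x)/7+sin(7x)/7²+C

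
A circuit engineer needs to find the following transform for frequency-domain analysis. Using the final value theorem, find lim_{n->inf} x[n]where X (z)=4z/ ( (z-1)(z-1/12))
Final value theorem: lim x[n] = lim_{z->1} (z-1)*X(z)
(z-1)*X(z) = 4z/(z-1/12)
As z->1: 4/(1-1/12) = 4/(11/12) = 48/11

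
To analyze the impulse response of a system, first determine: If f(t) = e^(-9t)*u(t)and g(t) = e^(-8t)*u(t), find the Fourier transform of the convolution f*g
By the convolution theorem: F{f * g}=F(omega) * G(omega)
F(omega)=1/(9 + j * omega), G(omega)=1/(8 + j * omega)
F{f * g}=1/((9 + j * omega)(8 + j * omega))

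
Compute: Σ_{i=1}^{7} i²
Using formula: Σ i^2 = n(n+1)(2n+1)/6 = 7·8·15/6 = 140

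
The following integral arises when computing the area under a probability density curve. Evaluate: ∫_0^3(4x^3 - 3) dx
Step 1: Find antiderivative F(x) = x^4-3x
Step 2: F(3) - F(0) = 72 - (0) = 72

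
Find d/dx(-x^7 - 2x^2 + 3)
Power rule: d/dx(ax^n) = n·a·x^(n-1)
Term by term: -7·x^6 - 4·x

Answer: -7x^6 - 4x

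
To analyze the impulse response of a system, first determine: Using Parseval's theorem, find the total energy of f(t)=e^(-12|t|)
Parseval's theorem: E=integral |f(t)|^2 dt=(1/2pi) integral |F(omega)|^2 domega
E=integral_{-inf}^{inf} e^(-24|t|) dt=2*integral_0^inf e^(-24t) dt=2/(2*12)=1/12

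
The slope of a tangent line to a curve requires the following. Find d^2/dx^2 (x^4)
Apply power rule 2 times:
d^1: 4x^3
d^2: 12x^2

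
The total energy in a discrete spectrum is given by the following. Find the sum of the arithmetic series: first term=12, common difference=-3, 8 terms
Last term: a_n=12 + (8 - 1)·-3=-9
Sum=n(a_1 + a_n)/2=8(12 + (-9))/2=12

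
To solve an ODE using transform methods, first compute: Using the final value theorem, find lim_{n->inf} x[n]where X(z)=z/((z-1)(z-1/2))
Final value theorem: lim x[n] = lim_{z->1} (z-1) * X(z)
(z-1) * X(z) = z/(z-1/2)
As z->1: 1/(1 - 1/2) = 1/(1/2) = 2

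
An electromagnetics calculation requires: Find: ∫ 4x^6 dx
Using power rule: ∫ 4x^6 dx=4/7 x^7+C=(4/7)x^7+C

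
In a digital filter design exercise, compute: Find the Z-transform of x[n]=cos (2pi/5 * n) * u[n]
Z{cos(w0 * n) * u[n]}=z(z - cos(w0))/(z^2 - 2z * cos(w0) + 1)
With w0=2pi/5: X(z)=z(z - cos(2pi/5))/(z^2 - 2z * cos(2pi/5) + 1)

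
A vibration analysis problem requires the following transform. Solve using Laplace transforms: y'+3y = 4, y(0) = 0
Take L of both sides: sY(s)-0+3Y(s) = 4/s
Y(s)(s+3) = 4/s+0
Y(s) = 4/(s(s+3))+0/(s+3)
Partial fractions: 4/(s(s+3)) = (4/3)/s - (4/3)/(s+3)
So Y(s) = (4/3)/s - (4/3)/(s+3)
Inverse transform (L^(-1){1/s} = 1, L^(-1){1/(s+3)} = e^(-3t)):

Answer: y(t) = 4/3 - (4/3)·e^(-3t)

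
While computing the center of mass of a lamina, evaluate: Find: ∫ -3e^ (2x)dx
Since d/dx[e^(2x)]=2e^(2x), we get -3/2 e^(2x)+C

Answer: (-3/2)e^(2x)+C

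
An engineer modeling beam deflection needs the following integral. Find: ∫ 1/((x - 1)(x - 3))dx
Partial fractions: 1/((x-1)(x-3)) = A/(x-1)+B/(x-3)
A = -1/2, B = 1/2
∫ [-1/2· 1/(x-1)+1/2· 1/(x-3)] dx
= (1/2)[ln|x-3| - ln|x-1|]+C

Answer: (1/2)·ln|(x-3)/(x-1)|+C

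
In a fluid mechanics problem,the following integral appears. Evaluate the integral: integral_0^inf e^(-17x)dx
integral_0^inf e^(-17x) dx = [-1/17*e^(-17x)]_0^inf
= 0 - (-1/17) = 1/17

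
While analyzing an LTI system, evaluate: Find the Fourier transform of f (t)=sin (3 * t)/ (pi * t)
sin(W*t)/(pi*t)=(W/pi)*sinc(W*t/pi) is the impulse response of the ideal low-pass filter with cutoff W (here W=3).
Its Fourier transform is a rectangular function:
F(omega)=1 for |omega| < 3, 0 otherwise

Answer: rect(omega/6) [i.e., 1 for |omega| < 3, 0 otherwise]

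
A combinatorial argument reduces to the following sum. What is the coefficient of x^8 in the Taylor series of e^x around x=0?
Taylor series of e^x = Σ x^n/n!
Coefficient of x^8 = 1/8! = 1/40320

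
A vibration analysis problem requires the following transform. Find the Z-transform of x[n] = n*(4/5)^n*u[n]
Using the property Z{n * a^n * u[n]} = az/(z-a)^2
With a = 4/5: X(z) = (4/5)z/(z - 4/5)^2, |z| > 4/5

Answer: (4/5)z/(z - 4/5)^2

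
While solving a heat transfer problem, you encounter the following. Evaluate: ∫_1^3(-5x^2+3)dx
Step 1: Find antiderivative F(x) = (-5/3)x^3+3x
Step 2: F(3) - F(1) = -36 - (4/3) = -112/3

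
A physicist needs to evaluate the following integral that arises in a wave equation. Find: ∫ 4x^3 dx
Using power rule: ∫ 4x^3 dx=4/4 x^4+C=x^4+C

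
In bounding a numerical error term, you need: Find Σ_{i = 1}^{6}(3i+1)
= 3·Σ i+1·6 = 3·21+6 = 69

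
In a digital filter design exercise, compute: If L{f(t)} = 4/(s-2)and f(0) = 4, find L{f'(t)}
L{f'(t)} = s·F(s) - f(0) = 4s/(s-2) - 4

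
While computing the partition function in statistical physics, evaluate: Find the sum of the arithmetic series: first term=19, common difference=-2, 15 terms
Last term: a_n=19+(15-1)·-2=-9
Sum=n(a_1+a_n)/2=15(19+(-9))/2=75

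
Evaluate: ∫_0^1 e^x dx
Antiderivative: e^x
Evaluate: (e^1 - 1)

Answer: e^1 - 1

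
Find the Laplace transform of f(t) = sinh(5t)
L{sinh(at)} = a/(s²-a²)
L{sinh(5t)} = 5/(s²-25)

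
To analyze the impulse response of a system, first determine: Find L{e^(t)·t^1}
First shifting: L{e^(at)f(t)} = F(s-a)
L{t^1} = 1/s^2
Shift s → s-1: 1/(s-1)^2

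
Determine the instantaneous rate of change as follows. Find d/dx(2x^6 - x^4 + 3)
Power rule: d/dx(ax^n)=n·a·x^(n-1)
Term by term: 12·x^5-4·x^3

Answer: 12x^5-4x^3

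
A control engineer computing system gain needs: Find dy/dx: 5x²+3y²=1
Differentiate: 10x+6y·(dy/dx) = 0
dy/dx = -10x/(6y) = -(5/3)·(x/y)

Answer: dy/dx = -(5/3)·(x/y)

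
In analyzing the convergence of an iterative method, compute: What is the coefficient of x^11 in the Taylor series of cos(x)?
cos(x) has only even powers. Coefficient of x^11 = 0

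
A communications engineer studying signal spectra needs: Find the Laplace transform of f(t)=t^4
L{t^n} = n!/s^(n + 1)
L{t^4} = 4!/s^5 = 24/s^5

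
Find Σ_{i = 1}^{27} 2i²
= 2·n(n+1)(2n+1)/6 = 2·27·28·55/6 = 13860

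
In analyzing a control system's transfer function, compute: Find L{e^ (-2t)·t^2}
First shifting: L{e^(at)f(t)}=F(s-a)
L{t^2}=2/s^3
Shift s → s + 2: 2/(s + 2)^3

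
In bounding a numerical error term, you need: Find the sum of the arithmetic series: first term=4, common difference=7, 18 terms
Last term: a_n = 4+(18-1)·7 = 123
Sum = n(a_1+a_n)/2 = 18(4+123)/2 = 1143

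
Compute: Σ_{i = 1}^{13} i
Using formula: Σ i^1=n(n + 1)/2=13·14/2=91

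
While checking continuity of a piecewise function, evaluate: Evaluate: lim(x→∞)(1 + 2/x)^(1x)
Rewrite as [(1+2/x)^x]^1.
lim(1+2/x)^x=e^2, so limit=(e^2)^1=e^2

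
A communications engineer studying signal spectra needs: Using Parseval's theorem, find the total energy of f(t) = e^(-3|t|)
Parseval's theorem: E=integral |f(t)|^2 dt=(1/2pi) integral |F(omega)|^2 domega
E=integral_{-inf}^{inf} e^(-6|t|) dt=2*integral_0^inf e^(-6t) dt=2/(2*3)=1/3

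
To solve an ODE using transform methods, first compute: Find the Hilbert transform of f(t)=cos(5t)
The Hilbert transform shifts each frequency component by -pi/2.
H{cos(wt)} = sin(wt)
With w = 5: H{cos(5t)} = sin(5t)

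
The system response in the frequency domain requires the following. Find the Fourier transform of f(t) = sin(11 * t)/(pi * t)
sin(W * t)/(pi * t)=(W/pi) * sinc(W * t/pi) is the impulse response of the ideal low-pass filter with cutoff W (here W=11).
Its Fourier transform is a rectangular function:
F(omega)=1 for |omega| < 11, 0 otherwise

Answer: rect(omega/22) [i.e., 1 for |omega| < 11, 0 otherwise]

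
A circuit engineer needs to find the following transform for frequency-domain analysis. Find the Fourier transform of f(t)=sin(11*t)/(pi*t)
sin(W * t)/(pi * t)=(W/pi) * sinc(W * t/pi) is the impulse response of the ideal low-pass filter with cutoff W (here W=11).
Its Fourier transform is a rectangular function:
F(omega)=1 for |omega| < 11, 0 otherwise

Answer: rect(omega/22) [i.e., 1 for |omega| < 11, 0 otherwise]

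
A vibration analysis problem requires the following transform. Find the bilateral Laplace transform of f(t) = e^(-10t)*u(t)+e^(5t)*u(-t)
For e^(-10t)*u(t): L = 1/(s + 10), Re(s) > -10
For e^(5t)*u(-t): L = -1/(s-5), Re(s) < 5
Combined: F(s) = 1/(s + 10) - 1/(s-5), -10 < Re(s) < 5

Answer: 1/(s + 10) - 1/(s-5), ROC: -10 < Re(s) < 5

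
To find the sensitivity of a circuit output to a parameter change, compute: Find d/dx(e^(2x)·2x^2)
Product rule: (fg)' = f'g + fg'
f = e^(2x), f' = 2·e^(2x)
g = 2x^2, g' = 4x

Answer: 4·e^(2x)·x^2 + 4·e^(2x)·x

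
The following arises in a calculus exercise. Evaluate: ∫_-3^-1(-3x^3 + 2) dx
Step 1: Find antiderivative F(x)=(-3/4)x^4 + 2x
Step 2: F(-1) - F(-3)=-11/4 - (-267/4)=64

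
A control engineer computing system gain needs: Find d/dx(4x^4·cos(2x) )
Product rule: (fg)'=f'g + fg'
f=4x^4, f'=16x^3
g=cos(2x), g'=-2·sin(2x)

Answer: 16x^3·cos(2x) - 8x^4·sin(2x)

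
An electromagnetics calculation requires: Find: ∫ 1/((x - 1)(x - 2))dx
Partial fractions: 1/((x-1)(x-2))=A/(x-1)+B/(x-2)
A=-1, B=1
∫ [-1· 1/(x-1)+1· 1/(x-2)] dx
=(1)[ln|x-2| - ln|x-1|]+C

Answer: ln|(x-2)/(x-1)|+C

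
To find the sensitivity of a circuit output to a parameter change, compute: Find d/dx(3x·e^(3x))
Product rule: (fg)'=f'g + fg'
f=3x, f'=3
g=e^(3x), g'=3·e^(3x)

Answer: 3·e^(3x) + 9x·e^(3x)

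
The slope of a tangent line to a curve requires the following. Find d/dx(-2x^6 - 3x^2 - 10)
Power rule: d/dx(ax^n) = n·a·x^(n-1)
Term by term: -12·x^5 - 6·x

Answer: -12x^5 - 6x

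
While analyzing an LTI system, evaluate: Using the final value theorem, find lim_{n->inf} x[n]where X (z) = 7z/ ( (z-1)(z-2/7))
Final value theorem: lim x[n] = lim_{z->1} (z-1)*X(z)
(z-1)*X(z) = 7z/(z-2/7)
As z->1: 7/(1-2/7) = 7/(5/7) = 49/5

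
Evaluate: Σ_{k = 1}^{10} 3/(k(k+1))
Partial fractions: 3/(k(k+1))=3/k - 3/(k+1)
Telescoping sum: 3(1-1/11)=3·10/11

Answer: 30/11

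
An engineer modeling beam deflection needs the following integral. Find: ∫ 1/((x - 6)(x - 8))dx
Partial fractions: 1/((x-6)(x-8)) = A/(x-6)+B/(x-8)
A = -1/2, B = 1/2
∫ [-1/2· 1/(x-6)+1/2· 1/(x-8)] dx
= (1/2)[ln|x-8| - ln|x-6|]+C

Answer: (1/2)·ln|(x-8)/(x-6)|+C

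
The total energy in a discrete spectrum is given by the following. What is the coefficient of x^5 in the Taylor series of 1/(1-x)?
1/(1-x) = Σ x^n for |x|<1
All coefficients are 1

Answer: 1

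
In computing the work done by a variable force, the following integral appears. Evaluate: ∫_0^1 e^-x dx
Antiderivative: -e^-x
Evaluate: -(e^-1-1)

Answer: (e^-1-1)/(-1)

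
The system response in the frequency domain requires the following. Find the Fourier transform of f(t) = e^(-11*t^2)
The Fourier transform of a Gaussian e^(-a * t^2) is sqrt(pi/a) * e^(-omega^2/(4a)).
With a = 11: F(omega) = sqrt(pi/11) * e^(-omega^2/44)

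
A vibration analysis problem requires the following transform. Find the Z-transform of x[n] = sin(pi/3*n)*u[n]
Z{sin(w0*n)*u[n]} = z*sin(w0)/(z^2 - 2z*cos(w0) + 1)
With w0 = pi/3: X(z) = z*sin(pi/3)/(z^2 - 2z*cos(pi/3) + 1)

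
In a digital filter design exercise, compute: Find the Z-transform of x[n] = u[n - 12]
Using the time-shift property: Z{u[n-12]}=z^(-12)*z/(z-1)
=z^(-11)/(z-1)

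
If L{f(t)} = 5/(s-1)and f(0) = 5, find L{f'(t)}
L{f'(t)}=s·F(s) - f(0)=5s/(s-1) - 5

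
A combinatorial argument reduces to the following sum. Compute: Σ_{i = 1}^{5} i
Using formula: Σ i^1 = n(n+1)/2 = 5·6/2 = 15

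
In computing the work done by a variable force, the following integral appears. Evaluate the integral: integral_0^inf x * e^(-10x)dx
This is a Gamma integral. Substitute u=10x (du=10 dx):
integral_0^inf x * e^(-10x) dx=(1/10^2) integral_0^inf u^1 * e^(-u) du
=Gamma(2)/10^2=1!/10^2=1/100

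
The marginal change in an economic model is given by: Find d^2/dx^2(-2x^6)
Apply power rule 2 times:
d^1: -12x^5
d^2: -60x^4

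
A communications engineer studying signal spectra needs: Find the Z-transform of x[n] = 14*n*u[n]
Z{n * u[n]}=z/(z-1)^2
By linearity: Z{14 * n * u[n]}=14z/(z-1)^2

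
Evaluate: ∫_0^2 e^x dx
Antiderivative: e^x
Evaluate: (e^2 - 1)

Answer: e^2 - 1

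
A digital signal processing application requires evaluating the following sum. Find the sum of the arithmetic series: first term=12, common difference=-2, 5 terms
Last term: a_n = 12+(5-1)·-2 = 4
Sum = n(a_1+a_n)/2 = 5(12+4)/2 = 40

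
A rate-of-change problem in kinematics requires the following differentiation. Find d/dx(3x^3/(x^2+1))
Quotient rule: (f/g)'=(f'g - fg')/g²
f=3x^3, f'=9x^2
g=x^2+1, g'=2x

Answer: (9x^2·(x^2+1)-6x^4)/(x^2+1)²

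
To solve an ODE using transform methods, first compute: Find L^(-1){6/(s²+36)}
L^(-1){w/(s²+w²)}=sin(wt)
Here w=6

Answer: sin(6t)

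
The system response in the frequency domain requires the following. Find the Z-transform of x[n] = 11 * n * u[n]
Z{n * u[n]}=z/(z-1)^2
By linearity: Z{11 * n * u[n]}=11z/(z-1)^2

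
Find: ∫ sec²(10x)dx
Since d/dx[tan(10x)]=10sec²(10x), integral=tan(10x)/10+C

Answer: (1/10)tan(10x)+C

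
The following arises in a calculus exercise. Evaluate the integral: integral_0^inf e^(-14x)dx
integral_0^inf e^(-14x) dx = [-1/14 * e^(-14x)]_0^inf
= 0 - (-1/14) = 1/14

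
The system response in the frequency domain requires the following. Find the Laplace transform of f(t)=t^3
L{t^n} = n!/s^(n + 1)
L{t^3} = 3!/s^4 = 6/s^4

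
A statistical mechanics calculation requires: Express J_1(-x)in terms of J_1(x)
For integer n: J_n(-x) = (-1)^n J_n(x)
With n = 1: J_1(-x) = (-1)^1 J_1(x) = -J_1(x)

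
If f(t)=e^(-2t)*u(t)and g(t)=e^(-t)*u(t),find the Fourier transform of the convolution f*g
By the convolution theorem: F{f*g}=F(omega)*G(omega)
F(omega)=1/(2 + j*omega), G(omega)=1/(1 + j*omega)
F{f*g}=1/((2 + j*omega)(1 + j*omega))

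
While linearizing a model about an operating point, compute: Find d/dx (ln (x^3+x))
Chain rule: d/dx[ln(u)]=u'/u where u=x^3 + x
u'=3x^2 + 1

Answer: (3x^2 + 1)/(x^3 + x)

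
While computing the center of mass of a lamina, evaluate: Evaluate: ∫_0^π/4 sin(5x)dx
Antiderivative: -cos(5x)/5
Evaluate at bounds: [-cos(5·π/4)/5] - [-cos(5·0)/5]
=(-(-√2/2) + (1))/5=1/5 + √2/10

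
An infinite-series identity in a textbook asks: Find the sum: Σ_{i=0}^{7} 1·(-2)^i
Geometric series: S=a(1 - r^n)/(1 - r)
a=1, r=-2, n=8
S=1(1-256)/3=-85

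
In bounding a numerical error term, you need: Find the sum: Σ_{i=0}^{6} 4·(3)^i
Geometric series: S = a(1 - r^n)/(1 - r)
a = 4, r = 3, n = 7
S = 4(1-2187)/-2 = 4372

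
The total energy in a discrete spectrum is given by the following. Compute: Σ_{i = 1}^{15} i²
Using formula: Σ i^2=n(n + 1)(2n + 1)/6=15·16·31/6=1240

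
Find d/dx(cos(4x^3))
Chain rule: d/dx[cos(u)]=-sin(u)·u' where u=4x^3
u'=12x^2

Answer: -12x^2·sin(4x^3)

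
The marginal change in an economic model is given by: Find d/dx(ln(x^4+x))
Chain rule: d/dx[ln(u)]=u'/u where u=x^4 + x
u'=4x^3 + 1

Answer: (4x^3 + 1)/(x^4 + x)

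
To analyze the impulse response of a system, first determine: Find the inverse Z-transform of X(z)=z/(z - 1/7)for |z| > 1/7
Standard pair: z/(z-a) <-> a^n * u[n] for causal signals
With a=1/7: x[n]=(1/7)^n * u[n]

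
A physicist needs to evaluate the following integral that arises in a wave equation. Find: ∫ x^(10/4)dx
Power rule: ∫ x^(5/2) dx=x^(7/2)/(7/2) + C

Answer: (2/7)·x^(7/2) + C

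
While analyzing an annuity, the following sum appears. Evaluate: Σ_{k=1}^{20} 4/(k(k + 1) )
Partial fractions: 4/(k(k+1))=4/k - 4/(k+1)
Telescoping sum: 4(1-1/21)=4·20/21

Answer: 80/21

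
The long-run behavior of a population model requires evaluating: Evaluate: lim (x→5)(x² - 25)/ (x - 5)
Factor: (x² - 25) = (x-5)(x+5)
Cancel (x-5): lim(x→5) (x+5) = 10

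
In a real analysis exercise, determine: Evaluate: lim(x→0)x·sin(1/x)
Squeeze theorem: -|x| ≤ x·sin(1/x) ≤ |x|
Since x → 0 as x → 0, by squeeze theorem the limit is 0

Answer: 0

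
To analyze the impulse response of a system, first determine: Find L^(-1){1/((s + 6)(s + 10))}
Partial fractions: 1/((s+6)(s+10))=A/(s+6)+B/(s+10)
Cover-up: A=1/(s+10)|_{s=-6}=1/4; B=1/(s+6)|_{s=-10}=-1/4
L^(-1)=(1/4)e^(-6t) - (1/4)e^(-10t)

Answer: (1/4)(e^(-6t) - e^(-10t))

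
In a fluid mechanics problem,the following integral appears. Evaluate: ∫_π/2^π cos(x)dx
Antiderivative: sin(x)
Evaluate at bounds: [sin(1·π)/1] - [sin(1·π/2)/1]
=((0) - (1))/1=-1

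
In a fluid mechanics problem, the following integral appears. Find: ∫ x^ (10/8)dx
Power rule: ∫ x^(5/4) dx = x^(9/4)/(9/4)+C

Answer: (4/9)·x^(9/4)+C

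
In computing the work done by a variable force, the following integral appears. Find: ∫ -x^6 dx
Using power rule: ∫ -x^6 dx=-1/7 x^7+C=(-1/7)x^7+C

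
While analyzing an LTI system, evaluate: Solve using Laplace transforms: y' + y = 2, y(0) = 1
Take L of both sides: sY(s) - 1 + Y(s) = 2/s
Y(s)(s + 1) = 2/s + 1
Y(s) = 2/(s(s + 1)) + 1/(s + 1)
Partial fractions: 2/(s(s + 1)) = 2/s - 2/(s + 1)
So Y(s) = 2/s - 1/(s + 1)
Inverse transform (L^(-1){1/s} = 1, L^(-1){1/(s + 1)} = e^(-t)):

Answer: y(t) = 2 - e^(-t)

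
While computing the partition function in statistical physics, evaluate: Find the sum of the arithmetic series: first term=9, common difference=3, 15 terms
Last term: a_n=9+(15-1)·3=51
Sum=n(a_1+a_n)/2=15(9+51)/2=450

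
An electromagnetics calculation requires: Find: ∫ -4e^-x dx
Since d/dx[e^-x]=- e^-x, we get 4e^-x + C

Answer: 4e^-x + C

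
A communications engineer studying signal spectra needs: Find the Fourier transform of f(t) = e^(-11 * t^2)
The Fourier transform of a Gaussian e^(-a * t^2) is sqrt(pi/a) * e^(-omega^2/(4a)).
With a = 11: F(omega) = sqrt(pi/11) * e^(-omega^2/44)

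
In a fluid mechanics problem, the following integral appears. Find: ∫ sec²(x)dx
Since d/dx[tan(x)]=sec²(x), integral=tan(x) + C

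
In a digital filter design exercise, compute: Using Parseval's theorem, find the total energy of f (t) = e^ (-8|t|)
Parseval's theorem: E=integral |f(t)|^2 dt=(1/2pi) integral |F(omega)|^2 domega
E=integral_{-inf}^{inf} e^(-16|t|) dt=2 * integral_0^inf e^(-16t) dt=2/(2 * 8)=1/8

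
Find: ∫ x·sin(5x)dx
By parts: u = x, dv = sin(5x) dx
du = dx, v = -cos(5x)/5
= -x·cos(5x)/5+sin(5x)/5²+C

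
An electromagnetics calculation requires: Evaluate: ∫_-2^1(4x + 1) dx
Step 1: Find antiderivative F(x)=2x^2+x
Step 2: F(1) - F(-2)=3 - (6)=-3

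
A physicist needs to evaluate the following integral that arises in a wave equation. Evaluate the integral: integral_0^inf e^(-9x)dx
integral_0^inf e^(-9x) dx=[-1/9*e^(-9x)]_0^inf
=0 - (-1/9)=1/9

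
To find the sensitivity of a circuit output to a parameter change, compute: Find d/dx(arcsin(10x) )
d/dx[arcsin(u)]=u'/√(1-u²), u=10x, u'=10

Answer: 10/√(1 - 100x²)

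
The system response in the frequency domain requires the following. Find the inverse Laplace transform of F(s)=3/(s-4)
L^(-1){3/(s-a)} = c·e^(at)
Here a = 4, c = 3

Answer: 3e^(4t)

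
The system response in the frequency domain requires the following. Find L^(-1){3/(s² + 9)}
L^(-1){w/(s² + w²)} = sin(wt)
Here w = 3

Answer: sin(3t)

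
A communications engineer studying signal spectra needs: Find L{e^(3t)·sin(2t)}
First shifting: L{e^(at)f(t)}=F(s-a)
L{sin(2t)}=2/(s²+4)
Shift: 2/((s-3)²+4)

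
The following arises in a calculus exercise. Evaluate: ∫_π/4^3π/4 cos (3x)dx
Antiderivative: sin(3x)/3
Evaluate at bounds: [sin(3·3π/4)/3] - [sin(3·π/4)/3]
=((√2/2) - (√2/2))/3=0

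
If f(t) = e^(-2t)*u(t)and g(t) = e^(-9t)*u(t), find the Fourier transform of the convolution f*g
By the convolution theorem: F{f * g}=F(omega) * G(omega)
F(omega)=1/(2 + j * omega), G(omega)=1/(9 + j * omega)
F{f * g}=1/((2 + j * omega)(9 + j * omega))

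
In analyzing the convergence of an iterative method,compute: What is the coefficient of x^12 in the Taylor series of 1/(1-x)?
1/(1-x)=Σ x^n for |x|<1
All coefficients are 1

Answer: 1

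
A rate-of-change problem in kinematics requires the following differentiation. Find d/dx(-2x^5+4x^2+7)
Power rule: d/dx(ax^n)=n·a·x^(n-1)
Term by term: -10·x^4 + 8·x

Answer: -10x^4 + 8x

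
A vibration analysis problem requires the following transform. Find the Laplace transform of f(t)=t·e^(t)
L{t·e^(at)} = 1/(s-a)²
L{t·e^(t)} = 1/(s-1)²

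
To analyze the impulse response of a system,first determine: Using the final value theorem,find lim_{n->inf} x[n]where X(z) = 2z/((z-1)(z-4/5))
Final value theorem: lim x[n]=lim_{z->1} (z-1) * X(z)
(z-1) * X(z)=2z/(z-4/5)
As z->1: 2/(1 - 4/5)=2/(1/5)=10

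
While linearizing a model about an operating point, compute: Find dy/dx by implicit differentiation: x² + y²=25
Differentiate both sides: 2x+2y·(dy/dx) = 0
Solve: dy/dx = -2x/(2y) = -x/y

Answer: dy/dx = -x/y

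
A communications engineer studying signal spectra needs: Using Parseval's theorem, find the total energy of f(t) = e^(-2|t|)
Parseval's theorem: E = integral |f(t)|^2 dt = (1/2pi) integral |F(omega)|^2 domega
E = integral_{-inf}^{inf} e^(-4|t|) dt = 2 * integral_0^inf e^(-4t) dt = 2/(2 * 2) = 1/2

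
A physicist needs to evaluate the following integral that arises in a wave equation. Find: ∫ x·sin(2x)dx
By parts: u = x, dv = sin(2x) dx
du = dx, v = -cos(2x)/2
= -x·cos(2x)/2 + sin(2x)/2² + C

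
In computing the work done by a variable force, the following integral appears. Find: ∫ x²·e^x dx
Integration by parts twice:
First: u=x², dv=e^x dx => x²e^x - 2∫ xe^x dx
Second: u=x, dv=e^x dx => xe^x - e^x
Combining: x²e^x - 2xe^x + 2e^x + C

Answer: e^x(x² - 2x + 2) + C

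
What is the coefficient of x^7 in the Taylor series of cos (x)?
cos(x) has only even powers. Coefficient of x^7=0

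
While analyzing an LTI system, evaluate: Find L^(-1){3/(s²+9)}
L^(-1){w/(s²+w²)} = sin(wt)
Here w = 3

Answer: sin(3t)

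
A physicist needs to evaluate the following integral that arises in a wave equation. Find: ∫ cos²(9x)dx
Using identity cos²(u) = (1 + cos(2u))/2:
∫ (1 + cos(18x))/2 dx = x/2 + sin(18x)/36 + C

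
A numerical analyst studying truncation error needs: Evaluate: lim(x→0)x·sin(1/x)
Squeeze theorem: -|x| ≤ x·sin(1/x) ≤ |x|
Since x → 0 as x → 0, by squeeze theorem the limit is 0

Answer: 0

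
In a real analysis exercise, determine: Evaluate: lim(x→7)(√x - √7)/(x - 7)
Multiply by conjugate (√x + √7)/(√x + √7):
= (x - 7)/((x - 7)(√x + √7)) = 1/(√x + √7)
As x → 7: 1/(2√7)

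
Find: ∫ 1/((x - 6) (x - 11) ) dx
Partial fractions: 1/((x-6)(x-11))=A/(x-6)+B/(x-11)
A=-1/5, B=1/5
∫ [-1/5· 1/(x-6)+1/5· 1/(x-11)] dx
=(1/5)[ln|x-11| - ln|x-6|]+C

Answer: (1/5)·ln|(x-11)/(x-6)|+C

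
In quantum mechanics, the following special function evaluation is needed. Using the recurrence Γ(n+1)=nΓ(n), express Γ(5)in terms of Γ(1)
Γ(5) = 4Γ(4) = 4·3Γ(3) = ... = 4!·Γ(1) = 24·Γ(1)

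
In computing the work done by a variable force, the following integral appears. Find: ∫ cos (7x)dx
Using substitution u = 7x: ∫ cos(u) du/7 = sin(u)/7 + C

Answer: (1/7)sin(7x) + C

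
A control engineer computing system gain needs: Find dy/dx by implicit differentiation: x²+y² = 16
Differentiate both sides: 2x+2y·(dy/dx) = 0
Solve: dy/dx = -2x/(2y) = -x/y

Answer: dy/dx = -x/y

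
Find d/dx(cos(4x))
Chain rule: d/dx[cos(u)]=-sin(u)·u' where u=4x
u'=4

Answer: -4·sin(4x)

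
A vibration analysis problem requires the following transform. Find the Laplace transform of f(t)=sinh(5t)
L{sinh(at)}=a/(s²-a²)
L{sinh(5t)}=5/(s²-25)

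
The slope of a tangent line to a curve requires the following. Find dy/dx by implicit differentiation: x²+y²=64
Differentiate both sides: 2x + 2y·(dy/dx)=0
Solve: dy/dx=-2x/(2y)=-x/y

Answer: dy/dx=-x/y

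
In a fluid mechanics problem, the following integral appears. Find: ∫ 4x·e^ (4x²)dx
Let u=4x², du=8x dx
∫ (1/2)e^u du=e^u/2 + C

Answer: e^(4x²)/2 + C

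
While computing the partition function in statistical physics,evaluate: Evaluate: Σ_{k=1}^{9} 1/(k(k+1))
Partial fractions: 1/(k(k+1)) = 1/k - 1/(k+1)
Telescoping sum: 1(1-1/10) = 1·9/10

Answer: 9/10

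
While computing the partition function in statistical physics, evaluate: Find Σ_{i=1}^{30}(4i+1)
=4·Σ i + 1·30=4·465 + 30=1890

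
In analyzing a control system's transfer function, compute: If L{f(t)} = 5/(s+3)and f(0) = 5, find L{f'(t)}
L{f'(t)} = s·F(s) - f(0) = 5s/(s + 3) - 5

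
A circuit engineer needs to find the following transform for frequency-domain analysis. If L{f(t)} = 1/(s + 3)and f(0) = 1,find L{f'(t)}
L{f'(t)}=s·F(s) - f(0)=s/(s + 3) - 1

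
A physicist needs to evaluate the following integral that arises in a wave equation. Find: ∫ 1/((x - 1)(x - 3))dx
Partial fractions: 1/((x-1)(x-3))=A/(x-1)+B/(x-3)
A=-1/2, B=1/2
∫ [-1/2· 1/(x-1)+1/2· 1/(x-3)] dx
=(1/2)[ln|x-3| - ln|x-1|]+C

Answer: (1/2)·ln|(x-3)/(x-1)|+C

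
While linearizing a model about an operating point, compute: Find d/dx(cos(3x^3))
Chain rule: d/dx[cos(u)] = -sin(u)·u' where u = 3x^3
u' = 9x^2

Answer: -9x^2·sin(3x^3)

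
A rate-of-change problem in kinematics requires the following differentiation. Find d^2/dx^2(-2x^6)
Apply power rule 2 times:
d^1: -12x^5
d^2: -60x^4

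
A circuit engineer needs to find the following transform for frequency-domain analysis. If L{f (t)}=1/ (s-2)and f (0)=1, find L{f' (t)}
L{f'(t)} = s·F(s) - f(0) = s/(s-2)-1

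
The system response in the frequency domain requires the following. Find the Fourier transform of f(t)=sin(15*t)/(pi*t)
sin(W * t)/(pi * t) = (W/pi) * sinc(W * t/pi) is the impulse response of the ideal low-pass filter with cutoff W (here W = 15).
Its Fourier transform is a rectangular function:
F(omega) = 1 for |omega| < 15, 0 otherwise

Answer: rect(omega/30) [i.e., 1 for |omega| < 15, 0 otherwise]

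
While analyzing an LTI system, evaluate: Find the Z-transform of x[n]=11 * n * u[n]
Z{n * u[n]} = z/(z-1)^2
By linearity: Z{11 * n * u[n]} = 11z/(z-1)^2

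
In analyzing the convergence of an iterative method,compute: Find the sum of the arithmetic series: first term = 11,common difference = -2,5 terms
Last term: a_n=11+(5-1)·-2=3
Sum=n(a_1+a_n)/2=5(11+3)/2=35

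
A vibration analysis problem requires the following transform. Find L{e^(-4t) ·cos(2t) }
First shifting: L{e^(at)f(t)} = F(s-a)
L{cos(2t)} = s/(s²+4)
Shift: (s+4)/((s+4)²+4)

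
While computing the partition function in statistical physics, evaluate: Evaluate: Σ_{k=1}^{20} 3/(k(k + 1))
Partial fractions: 3/(k(k+1))=3/k - 3/(k+1)
Telescoping sum: 3(1-1/21)=3·20/21

Answer: 20/7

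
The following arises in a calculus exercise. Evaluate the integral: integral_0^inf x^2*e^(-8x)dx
This is a Gamma integral. Substitute u = 8x (du = 8 dx):
integral_0^inf x^2 * e^(-8x) dx = (1/8^3) integral_0^inf u^2 * e^(-u) du
= Gamma(3)/8^3 = 2!/8^3 = 2/512

Answer: 1/256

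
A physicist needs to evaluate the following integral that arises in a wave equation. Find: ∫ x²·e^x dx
Integration by parts twice:
First: u = x², dv = e^x dx => x²e^x - 2∫ xe^x dx
Second: u = x, dv = e^x dx => xe^x - e^x
Combining: x²e^x - 2xe^x + 2e^x + C

Answer: e^x(x² - 2x + 2) + C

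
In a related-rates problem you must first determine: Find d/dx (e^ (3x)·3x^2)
Product rule: (fg)'=f'g+fg'
f=e^(3x), f'=3·e^(3x)
g=3x^2, g'=6x

Answer: 9·e^(3x)·x^2+6·e^(3x)·x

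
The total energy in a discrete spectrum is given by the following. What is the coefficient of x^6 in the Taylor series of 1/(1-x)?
1/(1-x) = Σ x^n for |x|<1
All coefficients are 1

Answer: 1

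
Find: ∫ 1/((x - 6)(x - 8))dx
Partial fractions: 1/((x-6)(x-8)) = A/(x-6) + B/(x-8)
A = -1/2, B = 1/2
∫ [-1/2· 1/(x-6) + 1/2· 1/(x-8)] dx
= (1/2)[ln|x-8| - ln|x-6|] + C

Answer: (1/2)·ln|(x-8)/(x-6)| + C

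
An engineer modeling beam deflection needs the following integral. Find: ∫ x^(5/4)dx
Power rule: ∫ x^(5/4) dx=x^(9/4)/(9/4)+C

Answer: (4/9)·x^(9/4)+C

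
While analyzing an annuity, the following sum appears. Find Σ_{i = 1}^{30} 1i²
=1·n(n+1)(2n+1)/6=1·30·31·61/6=9455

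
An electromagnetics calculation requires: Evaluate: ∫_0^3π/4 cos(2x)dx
Antiderivative: sin(2x)/2
Evaluate at bounds: [sin(2·3π/4)/2] - [sin(2·0)/2]
=((-1) - (0))/2=-1/2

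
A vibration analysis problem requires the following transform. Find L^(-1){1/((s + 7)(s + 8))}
Partial fractions: 1/((s+7)(s+8))=A/(s+7)+B/(s+8)
Cover-up: A=1/(s+8)|_{s=-7}=1; B=1/(s+7)|_{s=-8}=-1
L^(-1)=e^(-7t) - e^(-8t)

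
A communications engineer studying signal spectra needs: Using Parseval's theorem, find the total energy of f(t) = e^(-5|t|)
Parseval's theorem: E = integral |f(t)|^2 dt = (1/2pi) integral |F(omega)|^2 domega
E = integral_{-inf}^{inf} e^(-10|t|) dt = 2 * integral_0^inf e^(-10t) dt = 2/(2 * 5) = 1/5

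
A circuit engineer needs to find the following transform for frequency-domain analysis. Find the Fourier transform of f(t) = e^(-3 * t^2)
The Fourier transform of a Gaussian e^(-a * t^2) is sqrt(pi/a) * e^(-omega^2/(4a)).
With a=3: F(omega)=sqrt(pi/3) * e^(-omega^2/12)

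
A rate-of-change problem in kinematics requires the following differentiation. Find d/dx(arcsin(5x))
d/dx[arcsin(u)]=u'/√(1-u²), u=5x, u'=5

Answer: 5/√(1 - 25x²)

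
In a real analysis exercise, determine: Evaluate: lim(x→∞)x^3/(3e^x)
Apply L'Hôpital 3 times (∞/∞ each time):
Eventually get 3!/(3e^x) → 0

Answer: 0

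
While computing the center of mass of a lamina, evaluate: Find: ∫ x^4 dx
Using power rule: ∫ x^4 dx = 1/5 x^5 + C = (1/5)x^5 + C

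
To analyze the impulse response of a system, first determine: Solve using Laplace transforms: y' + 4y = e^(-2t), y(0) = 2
Take L: sY - 2 + 4Y = 1/(s + 2)
Y(s + 4) = 1/(s + 2) + 2
Y = 1/((s + 2)(s + 4)) + 2/(s + 4)
Partial fractions: 1/((s + 2)(s + 4)) = (1/2)/(s + 2) - (1/2)/(s + 4)
So Y = (1/2)/(s + 2) + (3/2)/(s + 4)
Inverse Laplace transform (L^(-1){1/(s + 2)} = e^(-2t), L^(-1){1/(s + 4)} = e^(-4t)):

Answer: y(t) = (1/2)·e^(-2t) + (3/2)·e^(-4t)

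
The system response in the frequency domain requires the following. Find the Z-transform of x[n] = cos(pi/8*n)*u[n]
Z{cos(w0*n)*u[n]} = z(z - cos(w0))/(z^2 - 2z*cos(w0) + 1)
With w0 = pi/8: X(z) = z(z - cos(pi/8))/(z^2 - 2z*cos(pi/8) + 1)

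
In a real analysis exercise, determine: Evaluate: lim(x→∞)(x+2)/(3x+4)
Divide numerator and denominator by x:
lim (1 + 2/x)/(3 + 4/x) = 1/3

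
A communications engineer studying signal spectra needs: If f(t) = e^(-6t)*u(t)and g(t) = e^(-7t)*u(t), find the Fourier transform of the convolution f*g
By the convolution theorem: F{f*g} = F(omega)*G(omega)
F(omega) = 1/(6+j*omega), G(omega) = 1/(7+j*omega)
F{f*g} = 1/((6+j*omega)(7+j*omega))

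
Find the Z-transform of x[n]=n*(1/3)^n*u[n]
Using the property Z{n * a^n * u[n]} = az/(z-a)^2
With a = 1/3: X(z) = (1/3)z/(z - 1/3)^2, |z| > 1/3

Answer: (1/3)z/(z - 1/3)^2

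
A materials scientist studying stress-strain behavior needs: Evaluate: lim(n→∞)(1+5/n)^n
This is the definition of e^5: lim(1 + 5/n)^n=e^5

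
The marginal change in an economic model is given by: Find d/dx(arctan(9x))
d/dx[arctan(u)]=u'/(1+u²), u=9x, u'=9

Answer: 9/(1+81x²)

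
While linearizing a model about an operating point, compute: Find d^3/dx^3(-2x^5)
Apply power rule 3 times:
d^1: -10x^4
d^2: -40x^3
d^3: -120x^2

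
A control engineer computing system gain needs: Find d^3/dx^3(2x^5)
Apply power rule 3 times:
d^1: 10x^4
d^2: 40x^3
d^3: 120x^2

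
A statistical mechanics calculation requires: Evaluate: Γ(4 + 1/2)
Γ(n+1/2) = (2n)!√π/(4^n·n!)
= 40320√π/(256·24) = (105/16)·√π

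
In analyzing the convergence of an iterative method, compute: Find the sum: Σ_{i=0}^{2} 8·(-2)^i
Geometric series: S=a(1 - r^n)/(1 - r)
a=8, r=-2, n=3
S=8(1 + 8)/3=24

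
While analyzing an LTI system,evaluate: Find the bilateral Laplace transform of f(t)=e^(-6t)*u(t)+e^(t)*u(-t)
For e^(-6t)*u(t): L = 1/(s + 6), Re(s) > -6
For e^(t)*u(-t): L = -1/(s-1), Re(s) < 1
Combined: F(s) = 1/(s + 6) - 1/(s-1), -6 < Re(s) < 1

Answer: 1/(s + 6) - 1/(s-1), ROC: -6 < Re(s) < 1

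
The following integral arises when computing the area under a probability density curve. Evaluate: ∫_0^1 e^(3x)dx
Antiderivative: (1/3)e^(3x)
Evaluate: (1/3)(e^3-1)

Answer: (e^3-1)/3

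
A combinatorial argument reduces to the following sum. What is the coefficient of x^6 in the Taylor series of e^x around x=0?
Taylor series of e^x = Σ x^n/n!
Coefficient of x^6 = 1/6! = 1/720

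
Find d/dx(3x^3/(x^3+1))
Quotient rule: (f/g)'=(f'g - fg')/g²
f=3x^3, f'=9x^2
g=x^3 + 1, g'=3x^2

Answer: (9x^2·(x^3 + 1) - 9x^5)/(x^3 + 1)²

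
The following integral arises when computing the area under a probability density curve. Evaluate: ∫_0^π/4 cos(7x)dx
Antiderivative: sin(7x)/7
Evaluate at bounds: [sin(7·π/4)/7] - [sin(7·0)/7]
=((-√2/2) - (0))/7=-√2/14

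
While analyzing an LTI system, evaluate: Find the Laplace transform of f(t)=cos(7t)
L{cos(wt)}=s/(s²+w²)
L{cos(7t)}=s/(s²+49)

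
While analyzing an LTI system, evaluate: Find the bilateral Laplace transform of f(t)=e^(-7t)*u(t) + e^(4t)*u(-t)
For e^(-7t)*u(t): L=1/(s + 7), Re(s) > -7
For e^(4t)*u(-t): L=-1/(s-4), Re(s) < 4
Combined: F(s)=1/(s + 7) - 1/(s-4), -7 < Re(s) < 4

Answer: 1/(s + 7) - 1/(s-4), ROC: -7 < Re(s) < 4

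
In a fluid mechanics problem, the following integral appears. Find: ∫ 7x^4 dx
Using power rule: ∫ 7x^4 dx=7/5 x^5 + C=(7/5)x^5 + C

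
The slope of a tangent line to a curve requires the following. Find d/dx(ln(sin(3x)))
Chain rule: d/dx[ln(u)]=u'/u where u=sin(3x)
u'=3cos(3x)

Answer: (3cos(3x))/(sin(3x))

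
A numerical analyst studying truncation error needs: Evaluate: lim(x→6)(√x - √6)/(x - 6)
Multiply by conjugate (√x+√6)/(√x+√6):
= (x - 6)/((x - 6)(√x+√6)) = 1/(√x+√6)
As x → 6: 1/(2√6)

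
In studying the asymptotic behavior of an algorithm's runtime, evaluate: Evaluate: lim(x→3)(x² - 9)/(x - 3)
Factor: (x² - 9)=(x-3)(x + 3)
Cancel (x-3): lim(x→3) (x + 3)=6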